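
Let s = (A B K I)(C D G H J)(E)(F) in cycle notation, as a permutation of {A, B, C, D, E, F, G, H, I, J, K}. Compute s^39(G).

D

G lies in the 5-cycle (C D G H J).
On a 5-cycle, s^5 is the identity, so s^39 = s^4 there (39 ≡ 4 mod 5).
Stepping 4 places around the cycle: G → H → J → C → D.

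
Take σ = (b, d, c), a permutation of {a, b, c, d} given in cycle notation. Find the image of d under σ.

c

Within (b, d, c), d ↦ c.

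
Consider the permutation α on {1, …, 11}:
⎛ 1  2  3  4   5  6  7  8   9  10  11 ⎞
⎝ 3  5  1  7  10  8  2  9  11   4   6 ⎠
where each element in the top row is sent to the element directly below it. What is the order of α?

The disjoint-cycle form of α has cycle lengths 5, 4, 2.
The order of α is the least common multiple of its cycle lengths: lcm(5, 4, 2) = 20.

20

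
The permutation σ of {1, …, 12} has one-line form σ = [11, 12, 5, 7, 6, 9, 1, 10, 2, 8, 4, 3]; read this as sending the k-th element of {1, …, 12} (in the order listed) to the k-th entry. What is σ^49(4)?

7

Tracing 4 → 7 → … returns to 4 after 4 steps, so 4 lies in a 4-cycle (1, 11, 4, 7).
Powers repeat with period 4 on this cycle, and 49 mod 4 = 1, so σ^49(4) = σ^1(4).
Advancing 1 step from 4: 4 → 7.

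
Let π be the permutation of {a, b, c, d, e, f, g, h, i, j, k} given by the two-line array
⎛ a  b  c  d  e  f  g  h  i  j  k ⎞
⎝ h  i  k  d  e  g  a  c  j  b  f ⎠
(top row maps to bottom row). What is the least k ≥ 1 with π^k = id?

Writing π as disjoint cycles, the cycle lengths are 6, 3, 1, 1.
The order of π is the least common multiple of its cycle lengths: lcm(6, 3) = 6.

6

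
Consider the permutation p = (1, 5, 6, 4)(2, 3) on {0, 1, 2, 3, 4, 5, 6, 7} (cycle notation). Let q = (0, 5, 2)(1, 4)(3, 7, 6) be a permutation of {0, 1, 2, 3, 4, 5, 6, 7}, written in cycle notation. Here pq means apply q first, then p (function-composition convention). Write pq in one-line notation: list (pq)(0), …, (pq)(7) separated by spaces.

For each element, apply q then p: 0 → 5 → 6; 1 → 4 → 1; 2 → 0 → 0; 3 → 7 → 7; 4 → 1 → 5; 5 → 2 → 3; 6 → 3 → 2; 7 → 6 → 4.
So pq in one-line form is 6 1 0 7 5 3 2 4.

6 1 0 7 5 3 2 4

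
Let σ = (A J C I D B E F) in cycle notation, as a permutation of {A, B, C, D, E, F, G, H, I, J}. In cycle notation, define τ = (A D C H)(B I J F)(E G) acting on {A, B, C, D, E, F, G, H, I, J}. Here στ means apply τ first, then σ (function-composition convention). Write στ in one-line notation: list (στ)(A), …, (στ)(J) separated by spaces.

B D H I G E F J C A

Chase each element through τ then σ: A → D → B; B → I → D; C → H → H; D → C → I; E → G → G; F → B → E; G → E → F; H → A → J; I → J → C; J → F → A.
So στ in one-line form is B D H I G E F J C A.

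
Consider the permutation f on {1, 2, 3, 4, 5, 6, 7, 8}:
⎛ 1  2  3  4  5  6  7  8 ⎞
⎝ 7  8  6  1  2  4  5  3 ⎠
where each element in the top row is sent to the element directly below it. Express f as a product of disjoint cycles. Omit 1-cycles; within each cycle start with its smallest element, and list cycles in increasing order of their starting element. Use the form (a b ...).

(1 7 5 2 8 3 6 4)

Start at 1 and follow images: 1 → 7 → 5 → 2 → 8 → 3 → 6 → 4 → 1, giving the cycle (1 7 5 2 8 3 6 4).
Continuing from each remaining unvisited element yields (1 7 5 2 8 3 6 4).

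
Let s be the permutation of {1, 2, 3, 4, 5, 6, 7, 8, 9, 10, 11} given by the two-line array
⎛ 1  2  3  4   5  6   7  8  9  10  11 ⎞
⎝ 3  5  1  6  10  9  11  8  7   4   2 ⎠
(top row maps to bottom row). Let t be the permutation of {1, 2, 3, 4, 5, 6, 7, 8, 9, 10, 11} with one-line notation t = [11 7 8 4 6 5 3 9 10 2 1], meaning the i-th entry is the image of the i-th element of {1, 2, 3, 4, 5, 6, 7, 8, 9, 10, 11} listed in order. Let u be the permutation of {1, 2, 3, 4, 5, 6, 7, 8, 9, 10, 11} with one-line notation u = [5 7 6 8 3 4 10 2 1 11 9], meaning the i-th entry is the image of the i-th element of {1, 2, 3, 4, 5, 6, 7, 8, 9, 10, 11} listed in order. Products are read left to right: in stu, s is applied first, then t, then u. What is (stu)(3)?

9

Apply the permutations in order: s(3) = 1, then t(1) = 11, then u(11) = 9. So (stu)(3) = 9.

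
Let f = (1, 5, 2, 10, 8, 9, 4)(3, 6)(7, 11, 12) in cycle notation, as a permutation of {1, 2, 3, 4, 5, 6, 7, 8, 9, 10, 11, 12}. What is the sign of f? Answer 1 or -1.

-1

The cycle lengths are 7, 3, 2.
A cycle of length ℓ contributes ℓ−1 transpositions, so f is a product of 6 + 2 + 1 = 9 transpositions — odd.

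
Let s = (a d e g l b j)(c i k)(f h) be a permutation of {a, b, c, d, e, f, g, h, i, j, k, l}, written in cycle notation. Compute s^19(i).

i lies in the 3-cycle (c i k).
Powers repeat with period 3 on this cycle, and 19 mod 3 = 1, so s^19(i) = s^1(i).
Stepping 1 place around the cycle: i → k.

k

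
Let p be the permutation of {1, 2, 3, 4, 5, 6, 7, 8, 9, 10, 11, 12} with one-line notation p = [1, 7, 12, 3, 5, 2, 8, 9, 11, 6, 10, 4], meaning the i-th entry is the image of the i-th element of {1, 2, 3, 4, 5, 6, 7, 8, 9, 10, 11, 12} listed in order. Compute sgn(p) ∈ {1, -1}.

1

In disjoint-cycle form the cycle lengths are 7, 3, 1, 1.
A cycle is odd iff its length is even; p has 0 even-length cycles, so sgn(p) = (−1)^0 and p is even.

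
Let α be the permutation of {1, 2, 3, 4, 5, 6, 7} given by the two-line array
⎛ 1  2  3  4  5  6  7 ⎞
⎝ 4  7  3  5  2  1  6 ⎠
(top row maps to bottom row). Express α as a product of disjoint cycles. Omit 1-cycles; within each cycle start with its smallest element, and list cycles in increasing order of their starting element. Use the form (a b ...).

(1 4 5 2 7 6)

Iterating α from 1 gives 1 → 4 → 5 → 2 → 7 → 6 → 1; that is the 6-cycle (1 4 5 2 7 6).
Repeating from the next unused element and collecting all non-trivial cycles gives (1 4 5 2 7 6).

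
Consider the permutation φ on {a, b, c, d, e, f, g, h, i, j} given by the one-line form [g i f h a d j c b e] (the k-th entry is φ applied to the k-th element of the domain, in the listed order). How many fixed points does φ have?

0

No element satisfies φ(x) = x, so there are 0 fixed points.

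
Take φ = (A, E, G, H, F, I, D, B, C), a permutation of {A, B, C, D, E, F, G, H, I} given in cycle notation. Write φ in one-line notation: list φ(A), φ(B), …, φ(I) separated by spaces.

Image by image: A→E, B→C, C→A, D→B, E→G, F→I, G→H, H→F, I→D.
So the one-line form is E C A B G I H F D.

E C A B G I H F D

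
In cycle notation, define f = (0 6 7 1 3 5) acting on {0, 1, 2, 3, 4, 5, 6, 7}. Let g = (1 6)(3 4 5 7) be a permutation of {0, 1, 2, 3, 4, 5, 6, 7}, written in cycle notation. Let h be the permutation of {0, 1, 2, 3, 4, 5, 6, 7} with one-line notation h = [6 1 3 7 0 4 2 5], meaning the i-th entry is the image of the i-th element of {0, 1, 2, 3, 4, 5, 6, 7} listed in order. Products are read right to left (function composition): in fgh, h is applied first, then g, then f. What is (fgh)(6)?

Chase 6: h(6) = 2; g(2) = 2; f(2) = 2. Hence (fgh)(6) = 2.

2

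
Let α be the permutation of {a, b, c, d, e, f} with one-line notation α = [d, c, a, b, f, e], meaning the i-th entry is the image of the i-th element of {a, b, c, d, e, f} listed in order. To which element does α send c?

c is element number 3 of the domain, and entry number 3 of the one-line form is a, so α(c) = a.

a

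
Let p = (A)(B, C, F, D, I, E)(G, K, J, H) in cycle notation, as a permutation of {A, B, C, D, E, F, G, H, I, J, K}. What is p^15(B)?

D

B lies in the 6-cycle (B, C, F, D, I, E).
Since the cycle has length 6, p^15 acts on it the same as p^3 (15 mod 6 = 3).
Stepping 3 places around the cycle: B → C → F → D.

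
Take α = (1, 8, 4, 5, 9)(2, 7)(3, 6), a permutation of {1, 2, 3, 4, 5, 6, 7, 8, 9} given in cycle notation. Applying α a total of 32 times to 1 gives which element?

4

1 lies in the 5-cycle (1, 8, 4, 5, 9).
On a 5-cycle, α^5 is the identity, so α^32 = α^2 there (32 ≡ 2 mod 5).
Stepping 2 places around the cycle: 1 → 8 → 4.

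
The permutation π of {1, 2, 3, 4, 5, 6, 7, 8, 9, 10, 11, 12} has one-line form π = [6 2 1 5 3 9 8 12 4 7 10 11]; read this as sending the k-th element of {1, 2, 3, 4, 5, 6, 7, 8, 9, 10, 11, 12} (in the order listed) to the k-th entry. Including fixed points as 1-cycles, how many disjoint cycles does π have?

The cycle decomposition is (1 6 9 4 5 3)(2)(7 8 12 11 10), which has 3 cycles (counting 1-cycles).

3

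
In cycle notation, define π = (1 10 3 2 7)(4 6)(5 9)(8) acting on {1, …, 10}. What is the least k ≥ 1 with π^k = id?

10

The disjoint cycles have lengths 5, 2, 2, 1.
Since disjoint cycles commute, ord(π) = lcm(5, 2, 2) = 10.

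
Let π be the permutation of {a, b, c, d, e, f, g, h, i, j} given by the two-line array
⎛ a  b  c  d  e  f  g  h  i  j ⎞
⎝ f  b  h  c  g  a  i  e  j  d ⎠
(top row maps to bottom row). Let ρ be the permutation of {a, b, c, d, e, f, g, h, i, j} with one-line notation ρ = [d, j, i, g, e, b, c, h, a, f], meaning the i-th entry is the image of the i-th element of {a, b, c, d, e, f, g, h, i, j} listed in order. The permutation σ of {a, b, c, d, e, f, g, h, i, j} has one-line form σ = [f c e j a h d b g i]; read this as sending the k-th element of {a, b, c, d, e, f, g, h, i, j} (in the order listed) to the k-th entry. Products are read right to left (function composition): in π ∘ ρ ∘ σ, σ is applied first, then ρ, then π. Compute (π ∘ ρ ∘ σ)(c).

g

Chase c: σ(c) = e; ρ(e) = e; π(e) = g. Hence (π ∘ ρ ∘ σ)(c) = g.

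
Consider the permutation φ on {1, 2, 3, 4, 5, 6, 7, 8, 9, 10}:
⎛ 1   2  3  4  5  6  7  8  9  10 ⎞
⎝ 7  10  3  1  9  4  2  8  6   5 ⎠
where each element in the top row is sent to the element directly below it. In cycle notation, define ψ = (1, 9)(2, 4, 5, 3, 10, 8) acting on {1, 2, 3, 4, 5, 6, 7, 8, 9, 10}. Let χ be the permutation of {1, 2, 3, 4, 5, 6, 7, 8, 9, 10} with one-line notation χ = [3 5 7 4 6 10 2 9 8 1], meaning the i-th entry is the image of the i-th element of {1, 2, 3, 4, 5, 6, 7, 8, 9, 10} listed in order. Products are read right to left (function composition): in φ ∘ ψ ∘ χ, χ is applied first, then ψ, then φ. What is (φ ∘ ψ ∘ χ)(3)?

2

(φ ∘ ψ ∘ χ)(3) = φ(ψ(χ(3))). χ(3) = 7, then ψ(7) = 7, then φ(7) = 2, so the result is 2.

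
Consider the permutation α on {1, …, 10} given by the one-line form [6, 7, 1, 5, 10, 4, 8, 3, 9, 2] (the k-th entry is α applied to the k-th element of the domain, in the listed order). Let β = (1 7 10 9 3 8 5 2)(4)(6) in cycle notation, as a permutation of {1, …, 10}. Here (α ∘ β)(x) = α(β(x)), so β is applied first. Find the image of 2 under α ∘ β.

6

First apply β: β(2) = 1, then α(1) = 6. Thus (α ∘ β)(2) = 6.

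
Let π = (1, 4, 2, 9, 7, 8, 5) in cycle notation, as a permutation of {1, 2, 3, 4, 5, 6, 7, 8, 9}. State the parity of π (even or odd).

even

The cycle lengths are 7, 1, 1.
A cycle is odd iff its length is even; π has 0 even-length cycles, so sgn(π) = (−1)^0 and π is even.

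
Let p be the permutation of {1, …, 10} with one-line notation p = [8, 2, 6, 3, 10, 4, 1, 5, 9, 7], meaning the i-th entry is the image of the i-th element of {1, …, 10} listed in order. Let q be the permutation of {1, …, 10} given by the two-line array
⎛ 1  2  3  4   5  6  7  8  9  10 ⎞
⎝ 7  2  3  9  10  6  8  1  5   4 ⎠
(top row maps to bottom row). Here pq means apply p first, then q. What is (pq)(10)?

p(10) = 7, then q(7) = 8; composing gives (pq)(10) = 8.

8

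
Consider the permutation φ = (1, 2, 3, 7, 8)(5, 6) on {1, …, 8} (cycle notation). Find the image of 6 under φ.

5

Within (5, 6), 6 ↦ 5.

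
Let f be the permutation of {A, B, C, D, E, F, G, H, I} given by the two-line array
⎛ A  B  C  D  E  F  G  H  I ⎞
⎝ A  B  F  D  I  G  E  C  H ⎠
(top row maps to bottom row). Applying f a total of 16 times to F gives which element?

Tracing F → G → … returns to F after 6 steps, so F lies in a 6-cycle (C, F, G, E, I, H).
Powers repeat with period 6 on this cycle, and 16 mod 6 = 4, so f^16(F) = f^4(F).
Advancing 4 steps from F: F → G → E → I → H.

H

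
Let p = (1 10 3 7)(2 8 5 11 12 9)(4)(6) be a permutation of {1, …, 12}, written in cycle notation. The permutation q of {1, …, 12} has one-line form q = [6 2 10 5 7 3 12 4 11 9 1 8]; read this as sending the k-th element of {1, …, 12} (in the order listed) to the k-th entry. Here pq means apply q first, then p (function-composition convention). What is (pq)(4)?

11

q(4) = 5, then p(5) = 11; composing gives (pq)(4) = 11.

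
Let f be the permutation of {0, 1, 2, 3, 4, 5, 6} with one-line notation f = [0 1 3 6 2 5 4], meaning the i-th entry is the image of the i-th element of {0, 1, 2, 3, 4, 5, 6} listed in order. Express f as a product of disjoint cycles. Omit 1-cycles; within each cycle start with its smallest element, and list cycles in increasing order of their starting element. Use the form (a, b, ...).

Iterating f from 2 gives 2 → 3 → 6 → 4 → 2; that is the 4-cycle (2, 3, 6, 4).
Repeating from the next unused element and collecting all non-trivial cycles gives (2, 3, 6, 4).

(2, 3, 6, 4)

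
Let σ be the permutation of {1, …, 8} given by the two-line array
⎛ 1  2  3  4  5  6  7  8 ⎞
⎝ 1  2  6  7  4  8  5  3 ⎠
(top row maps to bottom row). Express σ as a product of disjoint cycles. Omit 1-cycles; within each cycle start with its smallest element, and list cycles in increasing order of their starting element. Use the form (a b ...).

From 3: 3 → 6 → 8 → 3, closing the cycle (3 6 8).
Repeating from the next unused element and collecting all non-trivial cycles gives (3 6 8)(4 7 5).

(3 6 8)(4 7 5)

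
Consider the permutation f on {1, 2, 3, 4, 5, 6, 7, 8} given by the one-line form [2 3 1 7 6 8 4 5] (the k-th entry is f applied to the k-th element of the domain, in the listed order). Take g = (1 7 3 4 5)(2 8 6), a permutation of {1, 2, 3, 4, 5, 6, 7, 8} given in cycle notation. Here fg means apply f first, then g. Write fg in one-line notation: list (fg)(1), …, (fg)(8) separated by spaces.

8 4 7 3 2 6 5 1

Chase each element through f then g: 1 → 2 → 8; 2 → 3 → 4; 3 → 1 → 7; 4 → 7 → 3; 5 → 6 → 2; 6 → 8 → 6; 7 → 4 → 5; 8 → 5 → 1.
Collecting the images, fg = [8 4 7 3 2 6 5 1].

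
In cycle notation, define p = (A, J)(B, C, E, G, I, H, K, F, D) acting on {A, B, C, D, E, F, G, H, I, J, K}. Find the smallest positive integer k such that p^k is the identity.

18

The cycle type of p is (9, 2).
The order of p is the least common multiple of its cycle lengths: lcm(9, 2) = 18.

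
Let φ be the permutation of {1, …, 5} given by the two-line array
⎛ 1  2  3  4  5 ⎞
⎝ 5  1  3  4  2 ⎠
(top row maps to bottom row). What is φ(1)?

The entry below 1 in the array is 5, so φ(1) = 5.

5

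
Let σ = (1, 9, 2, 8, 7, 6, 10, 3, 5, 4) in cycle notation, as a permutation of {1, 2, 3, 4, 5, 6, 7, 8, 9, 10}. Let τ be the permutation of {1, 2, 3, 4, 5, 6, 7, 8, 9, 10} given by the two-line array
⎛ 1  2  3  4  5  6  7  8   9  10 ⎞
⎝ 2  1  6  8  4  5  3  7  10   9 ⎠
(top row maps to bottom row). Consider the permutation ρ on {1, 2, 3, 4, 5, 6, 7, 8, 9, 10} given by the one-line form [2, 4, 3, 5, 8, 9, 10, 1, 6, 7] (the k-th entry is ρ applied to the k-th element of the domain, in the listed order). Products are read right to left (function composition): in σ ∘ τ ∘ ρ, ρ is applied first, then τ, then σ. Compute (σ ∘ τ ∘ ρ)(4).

Apply the permutations in order: ρ(4) = 5, then τ(5) = 4, then σ(4) = 1. So (σ ∘ τ ∘ ρ)(4) = 1.

1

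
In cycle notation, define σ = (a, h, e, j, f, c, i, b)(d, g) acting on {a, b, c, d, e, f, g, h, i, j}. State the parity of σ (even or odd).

even

The cycle lengths are 8, 2.
A cycle of length ℓ contributes ℓ−1 transpositions, so σ is a product of 7 + 1 = 8 transpositions — even.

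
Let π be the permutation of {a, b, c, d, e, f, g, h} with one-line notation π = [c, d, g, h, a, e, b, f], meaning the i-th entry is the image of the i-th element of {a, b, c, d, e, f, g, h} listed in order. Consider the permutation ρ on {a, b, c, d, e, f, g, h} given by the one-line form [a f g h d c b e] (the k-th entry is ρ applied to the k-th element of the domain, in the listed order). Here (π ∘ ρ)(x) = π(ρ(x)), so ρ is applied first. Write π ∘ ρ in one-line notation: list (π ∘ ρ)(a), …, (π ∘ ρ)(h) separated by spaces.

Chase each element through ρ then π: a → a → c; b → f → e; c → g → b; d → h → f; e → d → h; f → c → g; g → b → d; h → e → a.
So π ∘ ρ in one-line form is c e b f h g d a.

c e b f h g d a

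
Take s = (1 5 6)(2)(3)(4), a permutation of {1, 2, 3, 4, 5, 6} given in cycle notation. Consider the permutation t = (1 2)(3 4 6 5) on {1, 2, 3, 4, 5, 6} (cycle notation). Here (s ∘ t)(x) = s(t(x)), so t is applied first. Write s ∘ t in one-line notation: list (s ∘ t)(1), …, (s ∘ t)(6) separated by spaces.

Chase each element through t then s: 1 → 2 → 2; 2 → 1 → 5; 3 → 4 → 4; 4 → 6 → 1; 5 → 3 → 3; 6 → 5 → 6.
Collecting the images, s ∘ t = [2 5 4 1 3 6].

2 5 4 1 3 6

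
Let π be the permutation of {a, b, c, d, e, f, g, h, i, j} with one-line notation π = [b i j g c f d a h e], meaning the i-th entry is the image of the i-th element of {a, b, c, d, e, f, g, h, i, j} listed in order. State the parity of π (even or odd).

In disjoint-cycle form the cycle lengths are 4, 3, 2, 1.
A cycle is odd iff its length is even; π has 2 even-length cycles, so sgn(π) = (−1)^2 and π is even.

even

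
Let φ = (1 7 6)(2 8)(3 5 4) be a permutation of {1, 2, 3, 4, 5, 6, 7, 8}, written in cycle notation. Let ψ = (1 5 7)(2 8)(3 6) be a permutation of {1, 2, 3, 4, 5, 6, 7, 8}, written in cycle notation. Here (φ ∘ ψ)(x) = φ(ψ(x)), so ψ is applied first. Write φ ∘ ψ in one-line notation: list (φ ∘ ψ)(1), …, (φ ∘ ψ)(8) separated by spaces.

Chase each element through ψ then φ: 1 → 5 → 4; 2 → 8 → 2; 3 → 6 → 1; 4 → 4 → 3; 5 → 7 → 6; 6 → 3 → 5; 7 → 1 → 7; 8 → 2 → 8.
So φ ∘ ψ in one-line form is 4 2 1 3 6 5 7 8.

4 2 1 3 6 5 7 8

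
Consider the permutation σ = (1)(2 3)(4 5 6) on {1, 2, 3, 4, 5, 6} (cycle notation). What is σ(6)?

6 appears in (4 5 6); the next entry (wrapping around) is 4.

4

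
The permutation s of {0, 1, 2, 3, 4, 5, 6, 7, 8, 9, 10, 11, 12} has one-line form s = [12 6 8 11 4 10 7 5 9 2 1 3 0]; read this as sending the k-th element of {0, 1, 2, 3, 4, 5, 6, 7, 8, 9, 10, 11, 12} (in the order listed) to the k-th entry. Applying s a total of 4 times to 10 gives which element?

5

Tracing 10 → 1 → … returns to 10 after 5 steps, so 10 lies in a 5-cycle (1 6 7 5 10).
Advancing 4 steps from 10: 10 → 1 → 6 → 7 → 5.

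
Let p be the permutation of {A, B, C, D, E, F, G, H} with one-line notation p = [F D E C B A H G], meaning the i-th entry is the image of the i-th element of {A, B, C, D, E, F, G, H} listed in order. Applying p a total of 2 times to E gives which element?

Tracing E → B → … returns to E after 4 steps, so E lies in a 4-cycle (B, D, C, E).
Stepping 2 places around the cycle: E → B → D.

D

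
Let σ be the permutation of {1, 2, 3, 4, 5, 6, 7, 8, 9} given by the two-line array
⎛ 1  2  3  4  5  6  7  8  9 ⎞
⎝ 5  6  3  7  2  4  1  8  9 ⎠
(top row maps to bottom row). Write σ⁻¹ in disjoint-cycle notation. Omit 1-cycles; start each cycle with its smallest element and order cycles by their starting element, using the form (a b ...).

First write σ in disjoint cycles: (1 5 2 6 4 7).
The inverse reverses every cycle; in canonical form, σ⁻¹ = (1 7 4 6 2 5).

(1 7 4 6 2 5)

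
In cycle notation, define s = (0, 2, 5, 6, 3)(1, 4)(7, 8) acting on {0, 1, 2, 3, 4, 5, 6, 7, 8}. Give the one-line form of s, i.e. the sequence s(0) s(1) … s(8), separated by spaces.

Reading each image from the cycles: 0↦2, 1↦4, 2↦5, 3↦0, 4↦1, 5↦6, 6↦3, 7↦8, 8↦7.
Listing these in domain order gives 2 4 5 0 1 6 3 8 7.

2 4 5 0 1 6 3 8 7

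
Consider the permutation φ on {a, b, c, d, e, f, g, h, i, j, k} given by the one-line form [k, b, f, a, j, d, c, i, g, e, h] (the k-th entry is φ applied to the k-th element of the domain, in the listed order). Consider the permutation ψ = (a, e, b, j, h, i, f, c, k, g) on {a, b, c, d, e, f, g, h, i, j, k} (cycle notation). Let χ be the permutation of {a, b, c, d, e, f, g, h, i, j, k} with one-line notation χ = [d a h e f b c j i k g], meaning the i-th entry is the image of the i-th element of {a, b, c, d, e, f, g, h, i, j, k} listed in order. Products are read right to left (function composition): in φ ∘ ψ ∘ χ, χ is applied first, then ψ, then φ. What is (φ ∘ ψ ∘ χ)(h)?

i

Chase h: χ(h) = j; ψ(j) = h; φ(h) = i. Hence (φ ∘ ψ ∘ χ)(h) = i.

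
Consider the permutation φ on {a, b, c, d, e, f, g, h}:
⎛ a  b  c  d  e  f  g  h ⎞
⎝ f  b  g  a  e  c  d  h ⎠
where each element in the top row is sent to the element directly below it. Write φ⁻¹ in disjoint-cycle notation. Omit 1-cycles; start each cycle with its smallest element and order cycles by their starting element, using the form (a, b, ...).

(a, d, g, c, f)

First write φ in disjoint cycles: (a, f, c, g, d).
Reversing each cycle (and rotating so the smallest element leads) gives φ⁻¹ = (a, d, g, c, f).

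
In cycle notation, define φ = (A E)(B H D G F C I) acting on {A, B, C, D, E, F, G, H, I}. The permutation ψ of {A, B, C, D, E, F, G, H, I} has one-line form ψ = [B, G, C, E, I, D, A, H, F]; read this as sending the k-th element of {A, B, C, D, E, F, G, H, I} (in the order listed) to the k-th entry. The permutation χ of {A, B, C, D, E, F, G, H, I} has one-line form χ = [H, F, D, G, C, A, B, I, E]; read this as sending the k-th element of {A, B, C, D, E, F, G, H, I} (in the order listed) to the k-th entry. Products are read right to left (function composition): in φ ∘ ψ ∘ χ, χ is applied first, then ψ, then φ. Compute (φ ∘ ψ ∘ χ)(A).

D

Chase A: χ(A) = H; ψ(H) = H; φ(H) = D. Hence (φ ∘ ψ ∘ χ)(A) = D.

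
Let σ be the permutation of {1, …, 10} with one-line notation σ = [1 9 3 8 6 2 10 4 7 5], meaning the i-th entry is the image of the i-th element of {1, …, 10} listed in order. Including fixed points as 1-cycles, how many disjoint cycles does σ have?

The cycle decomposition is (1)(2 9 7 10 5 6)(3)(4 8), which has 4 cycles (counting 1-cycles).

4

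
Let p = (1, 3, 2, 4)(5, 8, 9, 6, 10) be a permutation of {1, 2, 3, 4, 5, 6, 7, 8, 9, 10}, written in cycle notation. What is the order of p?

The disjoint cycles have lengths 5, 4, 1.
Since disjoint cycles commute, ord(p) = lcm(5, 4) = 20.

20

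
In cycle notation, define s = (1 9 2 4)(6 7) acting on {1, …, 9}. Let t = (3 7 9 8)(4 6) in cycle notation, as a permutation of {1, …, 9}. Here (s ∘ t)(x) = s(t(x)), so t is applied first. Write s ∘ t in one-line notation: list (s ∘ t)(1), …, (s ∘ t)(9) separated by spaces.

9 4 6 7 5 1 2 3 8

(s ∘ t)(x) = s(t(x)). Computing each image: s(t(1)) = s(1) = 9, s(t(2)) = s(2) = 4, s(t(3)) = s(7) = 6, s(t(4)) = s(6) = 7, s(t(5)) = s(5) = 5, s(t(6)) = s(4) = 1, s(t(7)) = s(9) = 2, s(t(8)) = s(3) = 3, s(t(9)) = s(8) = 8.
Hence s ∘ t = [9 4 6 7 5 1 2 3 8].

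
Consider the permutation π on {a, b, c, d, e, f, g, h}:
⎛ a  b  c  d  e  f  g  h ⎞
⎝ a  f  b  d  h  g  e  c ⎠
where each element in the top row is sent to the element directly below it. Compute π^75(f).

Tracing f → g → … returns to f after 6 steps, so f lies in a 6-cycle (b f g e h c).
On a 6-cycle, π^6 is the identity, so π^75 = π^3 there (75 ≡ 3 mod 6).
Stepping 3 places around the cycle: f → g → e → h.

h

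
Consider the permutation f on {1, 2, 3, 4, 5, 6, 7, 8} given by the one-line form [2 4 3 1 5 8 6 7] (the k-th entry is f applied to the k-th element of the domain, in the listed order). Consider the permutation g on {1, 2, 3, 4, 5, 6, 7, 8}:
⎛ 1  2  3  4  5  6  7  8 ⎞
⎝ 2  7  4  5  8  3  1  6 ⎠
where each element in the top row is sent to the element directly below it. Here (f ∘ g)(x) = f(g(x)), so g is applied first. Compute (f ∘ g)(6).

3

g(6) = 3, then f(3) = 3; composing gives (f ∘ g)(6) = 3.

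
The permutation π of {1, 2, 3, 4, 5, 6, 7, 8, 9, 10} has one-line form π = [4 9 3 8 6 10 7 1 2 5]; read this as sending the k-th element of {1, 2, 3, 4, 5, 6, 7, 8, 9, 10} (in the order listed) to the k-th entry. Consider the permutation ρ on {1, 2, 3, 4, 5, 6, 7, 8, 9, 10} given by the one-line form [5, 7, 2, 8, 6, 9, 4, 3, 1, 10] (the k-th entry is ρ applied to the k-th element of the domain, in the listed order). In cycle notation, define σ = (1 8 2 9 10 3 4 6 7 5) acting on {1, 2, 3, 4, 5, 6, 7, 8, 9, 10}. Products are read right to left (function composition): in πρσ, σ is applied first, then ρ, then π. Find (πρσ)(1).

Chase 1: σ(1) = 8; ρ(8) = 3; π(3) = 3. Hence (πρσ)(1) = 3.

3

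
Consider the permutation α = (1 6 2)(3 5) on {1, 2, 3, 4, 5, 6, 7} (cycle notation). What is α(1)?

6

Within (1 6 2), 1 ↦ 6.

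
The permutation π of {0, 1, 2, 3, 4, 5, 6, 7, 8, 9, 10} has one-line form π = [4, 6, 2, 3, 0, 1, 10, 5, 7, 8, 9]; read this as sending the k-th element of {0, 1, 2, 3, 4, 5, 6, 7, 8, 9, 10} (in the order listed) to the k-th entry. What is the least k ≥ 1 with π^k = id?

Decomposing into disjoint cycles gives cycle lengths 7, 2, 1, 1.
The order is lcm(7, 2) = 14.

14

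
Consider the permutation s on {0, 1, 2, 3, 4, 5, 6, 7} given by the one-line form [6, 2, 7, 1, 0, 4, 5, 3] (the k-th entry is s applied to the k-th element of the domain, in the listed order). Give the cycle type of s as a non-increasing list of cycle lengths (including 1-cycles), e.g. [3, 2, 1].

The disjoint cycles are (0, 6, 5, 4)(1, 2, 7, 3), with lengths 4, 4 in non-increasing order.

[4, 4]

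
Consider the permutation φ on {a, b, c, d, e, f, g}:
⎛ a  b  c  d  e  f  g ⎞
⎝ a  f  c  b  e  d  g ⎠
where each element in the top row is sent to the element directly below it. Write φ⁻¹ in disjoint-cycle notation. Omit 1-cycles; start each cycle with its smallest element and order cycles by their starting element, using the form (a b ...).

(b d f)

First write φ in disjoint cycles: (b f d).
Reversing each cycle (and rotating so the smallest element leads) gives φ⁻¹ = (b d f).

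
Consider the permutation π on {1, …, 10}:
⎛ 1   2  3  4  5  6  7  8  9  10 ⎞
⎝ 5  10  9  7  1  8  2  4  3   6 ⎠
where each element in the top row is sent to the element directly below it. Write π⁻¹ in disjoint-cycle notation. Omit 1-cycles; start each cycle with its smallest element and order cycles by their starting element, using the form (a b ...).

(1 5)(2 7 4 8 6 10)(3 9)

The cycle decomposition of π is (1 5)(2 10 6 8 4 7)(3 9).
Reversing each cycle (and rotating so the smallest element leads) gives π⁻¹ = (1 5)(2 7 4 8 6 10)(3 9).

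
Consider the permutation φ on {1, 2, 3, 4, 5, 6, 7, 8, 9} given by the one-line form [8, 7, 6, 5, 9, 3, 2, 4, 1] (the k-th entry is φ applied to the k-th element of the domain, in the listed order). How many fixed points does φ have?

No element satisfies φ(x) = x, so there are 0 fixed points.

0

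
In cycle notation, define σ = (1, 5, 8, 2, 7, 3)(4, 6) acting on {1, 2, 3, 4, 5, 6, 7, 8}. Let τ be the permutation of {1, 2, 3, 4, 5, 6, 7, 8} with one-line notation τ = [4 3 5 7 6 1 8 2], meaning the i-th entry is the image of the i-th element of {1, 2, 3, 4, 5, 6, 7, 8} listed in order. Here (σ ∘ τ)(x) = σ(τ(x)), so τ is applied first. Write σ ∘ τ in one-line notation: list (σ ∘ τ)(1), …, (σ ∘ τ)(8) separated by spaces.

6 1 8 3 4 5 2 7

For each element, apply τ then σ: 1 → 4 → 6; 2 → 3 → 1; 3 → 5 → 8; 4 → 7 → 3; 5 → 6 → 4; 6 → 1 → 5; 7 → 8 → 2; 8 → 2 → 7.
So σ ∘ τ in one-line form is 6 1 8 3 4 5 2 7.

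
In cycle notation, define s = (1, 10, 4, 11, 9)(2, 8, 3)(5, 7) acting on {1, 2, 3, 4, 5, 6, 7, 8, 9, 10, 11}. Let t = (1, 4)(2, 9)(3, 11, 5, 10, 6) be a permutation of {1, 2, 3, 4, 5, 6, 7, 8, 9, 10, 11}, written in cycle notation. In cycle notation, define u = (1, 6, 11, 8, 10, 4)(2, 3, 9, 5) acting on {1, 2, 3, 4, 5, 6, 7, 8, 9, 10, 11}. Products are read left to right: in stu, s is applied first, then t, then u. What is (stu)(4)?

Chase 4: s(4) = 11; t(11) = 5; u(5) = 2. Hence (stu)(4) = 2.

2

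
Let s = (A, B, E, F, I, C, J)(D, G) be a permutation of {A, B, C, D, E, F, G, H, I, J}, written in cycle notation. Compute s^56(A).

A

A lies in the 7-cycle (A, B, E, F, I, C, J).
On a 7-cycle, s^7 is the identity, so s^56 = s^0 there (56 ≡ 0 mod 7).
So s^56(A) = A.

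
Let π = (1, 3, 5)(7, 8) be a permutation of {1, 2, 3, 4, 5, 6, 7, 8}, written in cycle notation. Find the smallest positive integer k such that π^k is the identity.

6

The cycle type of π is (3, 2, 1, 1, 1).
The order of π is the least common multiple of its cycle lengths: lcm(3, 2) = 6.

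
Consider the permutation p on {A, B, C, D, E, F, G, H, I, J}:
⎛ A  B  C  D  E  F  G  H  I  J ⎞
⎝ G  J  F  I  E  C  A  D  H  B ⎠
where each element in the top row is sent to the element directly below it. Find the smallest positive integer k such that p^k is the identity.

Writing p as disjoint cycles, the cycle lengths are 3, 2, 2, 2, 1.
Since disjoint cycles commute, ord(p) = lcm(3, 2, 2, 2) = 6.

6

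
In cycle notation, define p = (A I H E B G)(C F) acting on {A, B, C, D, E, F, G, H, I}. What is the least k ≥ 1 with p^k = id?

6

The disjoint cycles have lengths 6, 2, 1.
The order is lcm(6, 2) = 6.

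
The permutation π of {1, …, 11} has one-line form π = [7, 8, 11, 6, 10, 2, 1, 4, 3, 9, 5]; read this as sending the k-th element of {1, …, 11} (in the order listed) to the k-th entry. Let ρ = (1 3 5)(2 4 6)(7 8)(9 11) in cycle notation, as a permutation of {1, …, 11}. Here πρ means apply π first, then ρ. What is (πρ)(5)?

10

First apply π: π(5) = 10, then ρ(10) = 10. Thus (πρ)(5) = 10.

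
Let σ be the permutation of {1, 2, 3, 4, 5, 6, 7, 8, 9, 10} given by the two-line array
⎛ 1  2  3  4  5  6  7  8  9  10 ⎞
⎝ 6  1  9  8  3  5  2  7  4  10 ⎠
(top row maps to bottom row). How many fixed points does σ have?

The fixed points (elements with σ(x) = x) are {10}, so there is 1.

1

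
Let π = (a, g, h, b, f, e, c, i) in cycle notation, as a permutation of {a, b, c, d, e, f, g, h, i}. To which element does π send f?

e

f appears in (a, g, h, b, f, e, c, i); the next entry (wrapping around) is e.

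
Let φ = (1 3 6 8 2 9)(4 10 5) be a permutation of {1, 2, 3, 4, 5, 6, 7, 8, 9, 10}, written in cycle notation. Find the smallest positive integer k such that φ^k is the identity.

The cycle type of φ is (6, 3, 1).
The order of φ is the least common multiple of its cycle lengths: lcm(6, 3) = 6.

6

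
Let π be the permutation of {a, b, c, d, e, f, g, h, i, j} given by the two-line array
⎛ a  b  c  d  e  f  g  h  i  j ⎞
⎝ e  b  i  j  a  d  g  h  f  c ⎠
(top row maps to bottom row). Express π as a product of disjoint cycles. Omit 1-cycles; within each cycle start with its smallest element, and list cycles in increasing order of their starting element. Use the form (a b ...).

Start at a and follow images: a → e → a, giving the cycle (a e).
Repeating from the next unused element and collecting all non-trivial cycles gives (a e)(c i f d j).

(a e)(c i f d j)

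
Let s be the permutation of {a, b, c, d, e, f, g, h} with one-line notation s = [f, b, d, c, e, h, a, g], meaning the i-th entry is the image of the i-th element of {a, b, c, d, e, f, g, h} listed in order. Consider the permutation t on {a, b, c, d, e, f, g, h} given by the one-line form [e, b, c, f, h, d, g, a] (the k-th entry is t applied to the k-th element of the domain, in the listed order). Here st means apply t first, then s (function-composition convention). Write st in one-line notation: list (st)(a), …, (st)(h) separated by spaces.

e b d h g c a f

(st)(x) = s(t(x)). Computing each image: s(t(a)) = s(e) = e, s(t(b)) = s(b) = b, s(t(c)) = s(c) = d, s(t(d)) = s(f) = h, s(t(e)) = s(h) = g, s(t(f)) = s(d) = c, s(t(g)) = s(g) = a, s(t(h)) = s(a) = f.
Hence st = [e b d h g c a f].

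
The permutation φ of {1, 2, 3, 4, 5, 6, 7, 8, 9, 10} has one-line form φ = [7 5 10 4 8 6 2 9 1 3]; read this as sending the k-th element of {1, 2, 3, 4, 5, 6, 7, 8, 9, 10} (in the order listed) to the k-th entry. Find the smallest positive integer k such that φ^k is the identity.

6

Decomposing into disjoint cycles gives cycle lengths 6, 2, 1, 1.
The order is lcm(6, 2) = 6.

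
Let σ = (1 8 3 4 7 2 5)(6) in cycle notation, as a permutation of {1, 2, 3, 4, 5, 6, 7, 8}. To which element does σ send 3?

Within (1 8 3 4 7 2 5), 3 ↦ 4.

4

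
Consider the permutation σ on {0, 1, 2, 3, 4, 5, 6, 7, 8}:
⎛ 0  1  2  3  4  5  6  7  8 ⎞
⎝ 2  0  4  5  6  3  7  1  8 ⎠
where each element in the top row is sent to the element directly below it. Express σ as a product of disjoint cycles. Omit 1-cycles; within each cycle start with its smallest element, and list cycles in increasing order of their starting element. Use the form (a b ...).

(0 2 4 6 7 1)(3 5)

From 0: 0 → 2 → 4 → 6 → 7 → 1 → 0, closing the cycle (0 2 4 6 7 1).
Repeating from the next unused element and collecting all non-trivial cycles gives (0 2 4 6 7 1)(3 5).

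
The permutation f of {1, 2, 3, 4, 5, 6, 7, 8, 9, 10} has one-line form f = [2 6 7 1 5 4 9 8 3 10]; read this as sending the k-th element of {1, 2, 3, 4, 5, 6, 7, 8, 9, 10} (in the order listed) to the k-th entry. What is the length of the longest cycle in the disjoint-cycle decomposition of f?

4

Decomposing into disjoint cycles gives (1 2 6 4)(3 7 9); the longest has length 4.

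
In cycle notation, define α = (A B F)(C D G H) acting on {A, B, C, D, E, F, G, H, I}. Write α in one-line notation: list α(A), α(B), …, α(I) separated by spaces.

B F D G E A H C I

Reading each image from the cycles: A→B, B→F, C→D, D→G, E→E, F→A, G→H, H→C, I→I.
So the one-line form is B F D G E A H C I.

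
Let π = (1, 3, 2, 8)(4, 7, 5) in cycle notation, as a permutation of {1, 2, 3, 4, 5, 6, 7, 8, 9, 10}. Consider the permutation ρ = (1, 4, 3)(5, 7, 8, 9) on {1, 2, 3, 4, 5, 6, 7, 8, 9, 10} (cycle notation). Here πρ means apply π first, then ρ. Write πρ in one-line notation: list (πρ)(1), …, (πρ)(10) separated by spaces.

1 9 2 8 3 6 7 4 5 10

(πρ)(x) = ρ(π(x)). Computing each image: ρ(π(1)) = ρ(3) = 1, ρ(π(2)) = ρ(8) = 9, ρ(π(3)) = ρ(2) = 2, ρ(π(4)) = ρ(7) = 8, ρ(π(5)) = ρ(4) = 3, ρ(π(6)) = ρ(6) = 6, ρ(π(7)) = ρ(5) = 7, ρ(π(8)) = ρ(1) = 4, ρ(π(9)) = ρ(9) = 5, ρ(π(10)) = ρ(10) = 10.
Hence πρ = [1 9 2 8 3 6 7 4 5 10].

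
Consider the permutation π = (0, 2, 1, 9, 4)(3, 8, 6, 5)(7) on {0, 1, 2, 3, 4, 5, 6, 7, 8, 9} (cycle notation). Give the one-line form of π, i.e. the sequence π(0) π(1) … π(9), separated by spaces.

2 9 1 8 0 3 5 7 6 4

Each element maps to the next entry in its cycle (wrapping to the front): 0→2, 1→9, 2→1, 3→8, 4→0, 5→3, 6→5, 7→7, 8→6, 9→4.
Listing these in domain order gives 2 9 1 8 0 3 5 7 6 4.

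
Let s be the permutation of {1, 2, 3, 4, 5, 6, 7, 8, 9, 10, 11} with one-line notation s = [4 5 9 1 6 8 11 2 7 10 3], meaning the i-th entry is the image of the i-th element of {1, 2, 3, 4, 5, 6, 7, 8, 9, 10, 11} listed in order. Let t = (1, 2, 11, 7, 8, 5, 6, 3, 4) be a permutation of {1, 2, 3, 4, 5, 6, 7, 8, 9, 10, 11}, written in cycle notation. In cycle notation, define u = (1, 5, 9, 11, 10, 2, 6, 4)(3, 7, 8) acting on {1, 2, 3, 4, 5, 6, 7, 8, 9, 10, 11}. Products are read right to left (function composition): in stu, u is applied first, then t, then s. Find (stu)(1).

8

(stu)(1) = s(t(u(1))). u(1) = 5, then t(5) = 6, then s(6) = 8, so the result is 8.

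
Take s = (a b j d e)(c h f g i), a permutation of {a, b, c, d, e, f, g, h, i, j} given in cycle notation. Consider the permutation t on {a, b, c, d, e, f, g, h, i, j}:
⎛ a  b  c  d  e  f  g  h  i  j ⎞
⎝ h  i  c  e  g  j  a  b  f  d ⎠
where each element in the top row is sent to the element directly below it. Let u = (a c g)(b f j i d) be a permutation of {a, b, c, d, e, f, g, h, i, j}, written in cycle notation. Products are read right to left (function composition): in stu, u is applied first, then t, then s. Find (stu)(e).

(stu)(e) = s(t(u(e))). u(e) = e, then t(e) = g, then s(g) = i, so the result is i.

i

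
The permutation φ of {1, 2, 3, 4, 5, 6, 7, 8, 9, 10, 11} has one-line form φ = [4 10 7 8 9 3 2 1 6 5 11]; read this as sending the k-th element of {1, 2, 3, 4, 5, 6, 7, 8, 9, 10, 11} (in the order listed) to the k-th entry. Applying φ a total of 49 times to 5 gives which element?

5

Tracing 5 → 9 → … returns to 5 after 7 steps, so 5 lies in a 7-cycle (2, 10, 5, 9, 6, 3, 7).
Powers repeat with period 7 on this cycle, and 49 mod 7 = 0, so φ^49(5) = φ^0(5).
So φ^49(5) = 5.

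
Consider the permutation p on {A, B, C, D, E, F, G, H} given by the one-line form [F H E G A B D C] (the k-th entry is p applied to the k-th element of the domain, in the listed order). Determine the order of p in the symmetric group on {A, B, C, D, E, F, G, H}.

6

Writing p as disjoint cycles, the cycle lengths are 6, 2.
The order of p is the least common multiple of its cycle lengths: lcm(6, 2) = 6.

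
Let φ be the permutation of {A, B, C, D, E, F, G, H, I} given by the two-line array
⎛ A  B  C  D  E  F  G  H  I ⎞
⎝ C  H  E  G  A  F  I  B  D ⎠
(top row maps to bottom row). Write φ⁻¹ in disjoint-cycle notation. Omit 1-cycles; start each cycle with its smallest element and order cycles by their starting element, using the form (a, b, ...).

The cycle decomposition of φ is (A, C, E)(B, H)(D, G, I).
The inverse reverses every cycle; in canonical form, φ⁻¹ = (A, E, C)(B, H)(D, I, G).

(A, E, C)(B, H)(D, I, G)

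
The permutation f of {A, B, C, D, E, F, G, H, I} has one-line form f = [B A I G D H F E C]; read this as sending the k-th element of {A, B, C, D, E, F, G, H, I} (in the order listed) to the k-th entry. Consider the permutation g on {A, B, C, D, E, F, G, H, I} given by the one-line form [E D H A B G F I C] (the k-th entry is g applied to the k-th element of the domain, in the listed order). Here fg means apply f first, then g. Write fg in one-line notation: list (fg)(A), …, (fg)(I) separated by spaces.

D E C F A I G B H

(fg)(x) = g(f(x)). Computing each image: g(f(A)) = g(B) = D, g(f(B)) = g(A) = E, g(f(C)) = g(I) = C, g(f(D)) = g(G) = F, g(f(E)) = g(D) = A, g(f(F)) = g(H) = I, g(f(G)) = g(F) = G, g(f(H)) = g(E) = B, g(f(I)) = g(C) = H.
Hence fg = [D E C F A I G B H].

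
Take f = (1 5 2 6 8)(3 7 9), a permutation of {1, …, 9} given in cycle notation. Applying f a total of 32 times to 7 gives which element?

7 lies in the 3-cycle (3 7 9).
Powers repeat with period 3 on this cycle, and 32 mod 3 = 2, so f^32(7) = f^2(7).
Stepping 2 places around the cycle: 7 → 9 → 3.

3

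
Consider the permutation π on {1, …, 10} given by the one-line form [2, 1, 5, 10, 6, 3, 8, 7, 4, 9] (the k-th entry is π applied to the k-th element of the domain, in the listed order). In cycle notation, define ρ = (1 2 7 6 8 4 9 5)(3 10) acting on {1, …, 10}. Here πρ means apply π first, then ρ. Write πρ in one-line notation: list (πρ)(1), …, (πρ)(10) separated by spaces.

7 2 1 3 8 10 4 6 9 5

(πρ)(x) = ρ(π(x)). Computing each image: ρ(π(1)) = ρ(2) = 7, ρ(π(2)) = ρ(1) = 2, ρ(π(3)) = ρ(5) = 1, ρ(π(4)) = ρ(10) = 3, ρ(π(5)) = ρ(6) = 8, ρ(π(6)) = ρ(3) = 10, ρ(π(7)) = ρ(8) = 4, ρ(π(8)) = ρ(7) = 6, ρ(π(9)) = ρ(4) = 9, ρ(π(10)) = ρ(9) = 5.
Hence πρ = [7 2 1 3 8 10 4 6 9 5].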